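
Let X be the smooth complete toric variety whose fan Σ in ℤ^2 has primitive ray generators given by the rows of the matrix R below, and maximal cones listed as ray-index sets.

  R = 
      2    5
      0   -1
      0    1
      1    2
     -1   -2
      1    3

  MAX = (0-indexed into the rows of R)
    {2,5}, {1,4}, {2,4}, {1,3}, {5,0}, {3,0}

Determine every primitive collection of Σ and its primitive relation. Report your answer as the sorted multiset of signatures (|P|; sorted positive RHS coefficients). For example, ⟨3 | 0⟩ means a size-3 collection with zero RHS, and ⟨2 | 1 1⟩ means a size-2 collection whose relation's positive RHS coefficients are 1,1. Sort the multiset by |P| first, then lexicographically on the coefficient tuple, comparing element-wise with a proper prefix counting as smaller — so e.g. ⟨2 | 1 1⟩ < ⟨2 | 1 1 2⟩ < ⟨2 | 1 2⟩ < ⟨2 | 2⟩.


The 9 primitive collections of Σ (r=6, n=2):

  {1,2}:  v_{1} + v_{2} = 0  →  sig = ⟨2 | 0⟩
  {3,4}:  v_{3} + v_{4} = 0  →  sig = ⟨2 | 0⟩
  {0,4}:  v_{0} + v_{4} = v_{5}  →  sig = ⟨2 | 1⟩
  {1,5}:  v_{1} + v_{5} = v_{3}  →  sig = ⟨2 | 1⟩
  {2,3}:  v_{2} + v_{3} = v_{5}  →  sig = ⟨2 | 1⟩
  {3,5}:  v_{3} + v_{5} = v_{0}  →  sig = ⟨2 | 1⟩
  {4,5}:  v_{4} + v_{5} = v_{2}  →  sig = ⟨2 | 1⟩
  {0,1}:  v_{0} + v_{1} = 2·v_{3}  →  sig = ⟨2 | 2⟩
  {0,2}:  v_{0} + v_{2} = 2·v_{5}  →  sig = ⟨2 | 2⟩

so the primitive-relation signature multiset is
    ⟨2 | 0⟩
    ⟨2 | 0⟩
    ⟨2 | 1⟩
    ⟨2 | 1⟩
    ⟨2 | 1⟩
    ⟨2 | 1⟩
    ⟨2 | 1⟩
    ⟨2 | 2⟩
    ⟨2 | 2⟩


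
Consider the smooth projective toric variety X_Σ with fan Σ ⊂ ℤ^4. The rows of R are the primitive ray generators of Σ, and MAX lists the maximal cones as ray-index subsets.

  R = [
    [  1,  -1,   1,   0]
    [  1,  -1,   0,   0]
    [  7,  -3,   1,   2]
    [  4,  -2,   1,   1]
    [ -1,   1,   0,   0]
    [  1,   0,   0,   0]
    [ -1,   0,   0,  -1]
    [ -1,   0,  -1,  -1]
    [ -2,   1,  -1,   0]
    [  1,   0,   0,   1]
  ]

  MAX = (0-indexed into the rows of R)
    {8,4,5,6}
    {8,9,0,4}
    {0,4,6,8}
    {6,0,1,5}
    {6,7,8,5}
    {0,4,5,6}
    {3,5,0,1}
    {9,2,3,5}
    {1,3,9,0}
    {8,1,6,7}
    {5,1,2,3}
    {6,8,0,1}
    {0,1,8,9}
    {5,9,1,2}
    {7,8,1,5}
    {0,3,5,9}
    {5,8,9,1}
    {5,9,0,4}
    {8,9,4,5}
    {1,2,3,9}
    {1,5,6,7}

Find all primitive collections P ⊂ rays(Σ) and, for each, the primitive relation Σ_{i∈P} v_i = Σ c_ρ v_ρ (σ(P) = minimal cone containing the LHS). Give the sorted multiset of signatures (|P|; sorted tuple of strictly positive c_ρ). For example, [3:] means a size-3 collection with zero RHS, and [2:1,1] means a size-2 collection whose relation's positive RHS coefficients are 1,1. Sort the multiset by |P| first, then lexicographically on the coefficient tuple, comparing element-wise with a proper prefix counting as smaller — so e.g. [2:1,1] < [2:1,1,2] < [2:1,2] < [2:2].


Δ(Σ) — 10 vertices, 18 min non-faces:

  P = {1,4}:  v_{1} + v_{4} = 0  ⇒ sig = [2:]
  P = {6,9}:  v_{6} + v_{9} = 0  ⇒ sig = [2:]
  P = {0,7}:  v_{0} + v_{7} = v_{1} + v_{6}  ⇒ sig = [2:1,1]
  P = {3,8}:  v_{3} + v_{8} = v_{1} + v_{9}  ⇒ sig = [2:1,1]
  P = {2,4}:  v_{2} + v_{4} = v_{3} + v_{5} + v_{9}  ⇒ sig = [2:1,1,1]
  P = {2,6}:  v_{2} + v_{6} = v_{1} + v_{3} + v_{5}  ⇒ sig = [2:1,1,1]
  P = {3,4}:  v_{3} + v_{4} = v_{0} + v_{5} + v_{9}  ⇒ sig = [2:1,1,1]
  P = {3,6}:  v_{3} + v_{6} = v_{0} + v_{1} + v_{5}  ⇒ sig = [2:1,1,1]
  P = {4,7}:  v_{4} + v_{7} = v_{5} + v_{6} + v_{8}  ⇒ sig = [2:1,1,1]
  P = {7,9}:  v_{7} + v_{9} = v_{1} + v_{5} + v_{8}  ⇒ sig = [2:1,1,1]
  P = {3,7}:  v_{3} + v_{7} = 2·v_{1} + v_{5}  ⇒ sig = [2:1,2]
  P = {2,8}:  v_{2} + v_{8} = 2·v_{1} + v_{5} + 2·v_{9}  ⇒ sig = [2:1,2,2]
  P = {2,7}:  v_{2} + v_{7} = 3·v_{1} + 2·v_{5} + v_{9}  ⇒ sig = [2:1,2,3]
  P = {0,2}:  v_{0} + v_{2} = 2·v_{3}  ⇒ sig = [2:2]
  P = {0,5,8}:  v_{0} + v_{5} + v_{8} = 0  ⇒ sig = [3:]
  P = {0,1,5,9}:  v_{0} + v_{1} + v_{5} + v_{9} = v_{3}  ⇒ sig = [4:1]
  P = {1,3,5,9}:  v_{1} + v_{3} + v_{5} + v_{9} = v_{2}  ⇒ sig = [4:1]
  P = {1,5,6,8}:  v_{1} + v_{5} + v_{6} + v_{8} = v_{7}  ⇒ sig = [4:1]

Signatures (|P|; sorted positive RHS coefficients), sorted:
    |P|=2: 14 collections, coeffs (), (), (1,1), (1,1), (1,1,1), (1,1,1), (1,1,1), (1,1,1), (1,1,1), (1,1,1), (1,2), (1,2,2), (1,2,3), (2)
    |P|=3: 1 collection, coeffs ()
    |P|=4: 3 collections, coeffs (1), (1), (1)


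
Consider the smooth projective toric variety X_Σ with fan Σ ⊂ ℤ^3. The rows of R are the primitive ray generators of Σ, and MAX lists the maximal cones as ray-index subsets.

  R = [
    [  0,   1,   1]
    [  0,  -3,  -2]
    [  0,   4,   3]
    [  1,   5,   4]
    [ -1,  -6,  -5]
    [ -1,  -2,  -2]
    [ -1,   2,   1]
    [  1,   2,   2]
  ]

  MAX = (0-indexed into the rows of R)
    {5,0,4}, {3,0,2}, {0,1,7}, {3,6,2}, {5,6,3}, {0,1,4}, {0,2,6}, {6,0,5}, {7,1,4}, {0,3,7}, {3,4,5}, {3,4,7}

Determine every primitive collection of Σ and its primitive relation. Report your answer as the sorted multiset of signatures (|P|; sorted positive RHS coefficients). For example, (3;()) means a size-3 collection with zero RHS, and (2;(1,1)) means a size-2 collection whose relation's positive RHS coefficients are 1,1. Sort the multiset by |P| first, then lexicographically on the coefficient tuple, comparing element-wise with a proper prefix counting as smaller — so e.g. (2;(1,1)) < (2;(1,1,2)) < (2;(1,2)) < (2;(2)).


14 minimal non-faces of Δ(Σ) (on 8 rays):

  • {5,7}:  v_{5} + v_{7} = 0  ⟹  sig = (2;())
  • {1,2}:  v_{1} + v_{2} = v_{0}  ⟹  sig = (2;(1))
  • {1,3}:  v_{1} + v_{3} = v_{7}  ⟹  sig = (2;(1))
  • {2,4}:  v_{2} + v_{4} = v_{5}  ⟹  sig = (2;(1))
  • {2,5}:  v_{2} + v_{5} = v_{6}  ⟹  sig = (2;(1))
  • {6,7}:  v_{6} + v_{7} = v_{2}  ⟹  sig = (2;(1))
  • {1,5}:  v_{1} + v_{5} = v_{0} + v_{4}  ⟹  sig = (2;(1,1))
  • {1,6}:  v_{1} + v_{6} = v_{0} + v_{5}  ⟹  sig = (2;(1,1))
  • {2,7}:  v_{2} + v_{7} = v_{0} + v_{3}  ⟹  sig = (2;(1,1))
  • {4,6}:  v_{4} + v_{6} = 2·v_{5}  ⟹  sig = (2;(2))
  • {0,3,4}:  v_{0} + v_{3} + v_{4} = 0  ⟹  sig = (3;())
  • {0,3,5}:  v_{0} + v_{3} + v_{5} = v_{2}  ⟹  sig = (3;(1))
  • {0,4,7}:  v_{0} + v_{4} + v_{7} = v_{1}  ⟹  sig = (3;(1))
  • {0,3,6}:  v_{0} + v_{3} + v_{6} = 2·v_{2}  ⟹  sig = (3;(2))

Sorted signature multiset PRS(X):
    (2;())
    (2;(1))
    (2;(1))
    (2;(1))
    (2;(1))
    (2;(1))
    (2;(1,1))
    (2;(1,1))
    (2;(1,1))
    (2;(2))
    (3;())
    (3;(1))
    (3;(1))
    (3;(2))


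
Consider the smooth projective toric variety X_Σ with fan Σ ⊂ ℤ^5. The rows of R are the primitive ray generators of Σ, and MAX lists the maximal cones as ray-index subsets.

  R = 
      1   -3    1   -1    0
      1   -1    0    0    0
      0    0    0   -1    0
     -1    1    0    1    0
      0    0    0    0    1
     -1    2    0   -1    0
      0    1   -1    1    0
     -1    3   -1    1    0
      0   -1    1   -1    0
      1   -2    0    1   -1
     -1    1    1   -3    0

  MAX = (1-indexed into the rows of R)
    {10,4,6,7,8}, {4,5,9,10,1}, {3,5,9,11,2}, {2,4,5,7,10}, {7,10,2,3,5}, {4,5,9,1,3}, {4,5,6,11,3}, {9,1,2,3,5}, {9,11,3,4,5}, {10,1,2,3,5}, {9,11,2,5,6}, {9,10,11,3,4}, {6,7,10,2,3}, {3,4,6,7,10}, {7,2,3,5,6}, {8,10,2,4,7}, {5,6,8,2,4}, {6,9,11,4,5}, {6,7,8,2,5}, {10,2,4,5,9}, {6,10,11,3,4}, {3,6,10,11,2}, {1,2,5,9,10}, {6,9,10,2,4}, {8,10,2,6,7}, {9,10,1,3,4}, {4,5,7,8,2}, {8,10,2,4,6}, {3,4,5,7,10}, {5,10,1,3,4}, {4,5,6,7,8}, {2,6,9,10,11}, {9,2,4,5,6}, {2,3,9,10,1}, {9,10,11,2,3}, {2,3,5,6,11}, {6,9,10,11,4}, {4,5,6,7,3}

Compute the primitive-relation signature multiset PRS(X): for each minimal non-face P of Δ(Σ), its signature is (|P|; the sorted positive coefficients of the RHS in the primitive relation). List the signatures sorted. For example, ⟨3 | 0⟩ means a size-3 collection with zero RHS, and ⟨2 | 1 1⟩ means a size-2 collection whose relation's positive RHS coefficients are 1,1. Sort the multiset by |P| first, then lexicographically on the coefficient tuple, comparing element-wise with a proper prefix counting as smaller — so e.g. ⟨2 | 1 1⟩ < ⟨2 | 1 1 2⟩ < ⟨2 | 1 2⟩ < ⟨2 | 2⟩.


Minimal non-faces — 18 found among 11 rays, 38 max cones:

  P = {1,8}:  v_{1} + v_{8} = 0  ⟹  sig = ⟨2 | 0⟩
  P = {7,9}:  v_{7} + v_{9} = 0  ⟹  sig = ⟨2 | 0⟩
  P = {1,6}:  v_{1} + v_{6} = v_{3} + v_{9}  ⟹  sig = ⟨2 | 1 1⟩
  P = {3,8}:  v_{3} + v_{8} = v_{6} + v_{7}  ⟹  sig = ⟨2 | 1 1⟩
  P = {7,11}:  v_{7} + v_{11} = v_{3} + v_{6}  ⟹  sig = ⟨2 | 1 1⟩
  P = {1,7}:  v_{1} + v_{7} = v_{3} + v_{5} + v_{10}  ⟹  sig = ⟨2 | 1 1 1⟩
  P = {8,9}:  v_{8} + v_{9} = v_{2} + v_{4} + v_{6}  ⟹  sig = ⟨2 | 1 1 1⟩
  P = {8,11}:  v_{8} + v_{11} = 2·v_{6}  ⟹  sig = ⟨2 | 2⟩
  P = {1,11}:  v_{1} + v_{11} = 2·v_{3} + 2·v_{9}  ⟹  sig = ⟨2 | 2 2⟩
  P = {2,3,4}:  v_{2} + v_{3} + v_{4} = 0  ⟹  sig = ⟨3 | 0⟩
  P = {5,6,10}:  v_{5} + v_{6} + v_{10} = 0  ⟹  sig = ⟨3 | 0⟩
  P = {3,6,9}:  v_{3} + v_{6} + v_{9} = v_{11}  ⟹  sig = ⟨3 | 1⟩
  P = {2,4,11}:  v_{2} + v_{4} + v_{11} = v_{6} + v_{9}  ⟹  sig = ⟨3 | 1 1⟩
  P = {5,10,11}:  v_{5} + v_{10} + v_{11} = v_{3} + v_{9}  ⟹  sig = ⟨3 | 1 1⟩
  P = {1,2,4}:  v_{1} + v_{2} + v_{4} = v_{5} + v_{9} + v_{10}  ⟹  sig = ⟨3 | 1 1 1⟩
  P = {5,8,10}:  v_{5} + v_{8} + v_{10} = v_{2} + v_{4} + v_{7}  ⟹  sig = ⟨3 | 1 1 1⟩
  P = {2,4,6,7}:  v_{2} + v_{4} + v_{6} + v_{7} = v_{8}  ⟹  sig = ⟨4 | 1⟩
  P = {3,5,9,10}:  v_{3} + v_{5} + v_{9} + v_{10} = v_{1}  ⟹  sig = ⟨4 | 1⟩

so the primitive-relation signature multiset is
    ⟨2 | 0⟩
    ⟨2 | 0⟩
    ⟨2 | 1 1⟩
    ⟨2 | 1 1⟩
    ⟨2 | 1 1⟩
    ⟨2 | 1 1 1⟩
    ⟨2 | 1 1 1⟩
    ⟨2 | 2⟩
    ⟨2 | 2 2⟩
    ⟨3 | 0⟩
    ⟨3 | 0⟩
    ⟨3 | 1⟩
    ⟨3 | 1 1⟩
    ⟨3 | 1 1⟩
    ⟨3 | 1 1 1⟩
    ⟨3 | 1 1 1⟩
    ⟨4 | 1⟩
    ⟨4 | 1⟩


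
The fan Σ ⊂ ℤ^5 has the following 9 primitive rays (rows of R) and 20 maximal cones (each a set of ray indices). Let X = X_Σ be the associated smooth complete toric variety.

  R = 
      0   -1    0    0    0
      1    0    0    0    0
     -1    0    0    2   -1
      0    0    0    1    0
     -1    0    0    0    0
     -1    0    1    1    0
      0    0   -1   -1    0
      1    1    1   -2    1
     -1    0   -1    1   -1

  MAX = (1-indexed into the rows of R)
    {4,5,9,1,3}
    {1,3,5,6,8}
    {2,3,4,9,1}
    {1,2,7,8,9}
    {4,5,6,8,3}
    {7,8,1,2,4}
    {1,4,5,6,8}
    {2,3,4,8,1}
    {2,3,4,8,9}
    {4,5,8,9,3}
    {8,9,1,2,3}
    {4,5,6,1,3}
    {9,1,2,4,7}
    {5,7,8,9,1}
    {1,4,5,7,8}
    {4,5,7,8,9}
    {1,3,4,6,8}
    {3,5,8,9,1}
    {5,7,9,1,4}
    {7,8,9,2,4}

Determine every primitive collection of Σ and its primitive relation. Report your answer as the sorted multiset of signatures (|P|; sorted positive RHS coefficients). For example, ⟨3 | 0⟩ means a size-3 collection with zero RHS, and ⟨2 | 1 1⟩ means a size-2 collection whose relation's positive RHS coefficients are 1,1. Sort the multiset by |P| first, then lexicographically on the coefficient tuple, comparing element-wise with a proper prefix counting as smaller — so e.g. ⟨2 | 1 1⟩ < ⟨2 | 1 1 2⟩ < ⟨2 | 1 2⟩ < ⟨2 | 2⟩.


Minimal non-faces — 7 found among 9 rays, 20 max cones:

  {2,5}:  v_{2} + v_{5} = 0 ; sig = ⟨2 | 0⟩
  {3,7}:  v_{3} + v_{7} = v_{9} ; sig = ⟨2 | 1⟩
  {6,7}:  v_{6} + v_{7} = v_{5} ; sig = ⟨2 | 1⟩
  {6,9}:  v_{6} + v_{9} = v_{3} + v_{5} ; sig = ⟨2 | 1 1⟩
  {2,6}:  v_{2} + v_{6} = v_{1} + v_{3} + v_{4} + v_{8} ; sig = ⟨2 | 1 1 1 1⟩
  {1,4,8,9}:  v_{1} + v_{4} + v_{8} + v_{9} = 0 ; sig = ⟨4 | 0⟩
  {1,3,4,5,8}:  v_{1} + v_{3} + v_{4} + v_{5} + v_{8} = v_{6} ; sig = ⟨5 | 1⟩

Hence PRS(X_Σ) =
{ ⟨2 | 0⟩,  ⟨2 | 1⟩ ×2,  ⟨2 | 1 1⟩,  ⟨2 | 1 1 1 1⟩,  ⟨4 | 0⟩,  ⟨5 | 1⟩ }


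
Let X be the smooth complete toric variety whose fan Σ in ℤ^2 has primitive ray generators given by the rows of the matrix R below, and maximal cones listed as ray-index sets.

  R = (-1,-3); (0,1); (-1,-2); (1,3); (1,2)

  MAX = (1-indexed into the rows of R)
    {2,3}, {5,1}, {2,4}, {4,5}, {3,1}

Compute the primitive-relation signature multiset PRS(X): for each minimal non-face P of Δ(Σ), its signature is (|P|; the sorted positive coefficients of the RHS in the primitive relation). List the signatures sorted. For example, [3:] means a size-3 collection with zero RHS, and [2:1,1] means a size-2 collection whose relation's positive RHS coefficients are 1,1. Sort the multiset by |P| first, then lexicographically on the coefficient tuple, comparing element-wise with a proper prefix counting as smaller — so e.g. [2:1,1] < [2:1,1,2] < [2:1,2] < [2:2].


5 collections generate NE(X_Σ); each relation:

  P = {1,4}:  v_{1} + v_{4} = 0  ⟹  sig = [2:]
  P = {3,5}:  v_{3} + v_{5} = 0  ⟹  sig = [2:]
  P = {1,2}:  v_{1} + v_{2} = v_{3}  ⟹  sig = [2:1]
  P = {2,5}:  v_{2} + v_{5} = v_{4}  ⟹  sig = [2:1]
  P = {3,4}:  v_{3} + v_{4} = v_{2}  ⟹  sig = [2:1]

Hence PRS(X_Σ) =
[[2:], [2:], [2:1], [2:1], [2:1]]


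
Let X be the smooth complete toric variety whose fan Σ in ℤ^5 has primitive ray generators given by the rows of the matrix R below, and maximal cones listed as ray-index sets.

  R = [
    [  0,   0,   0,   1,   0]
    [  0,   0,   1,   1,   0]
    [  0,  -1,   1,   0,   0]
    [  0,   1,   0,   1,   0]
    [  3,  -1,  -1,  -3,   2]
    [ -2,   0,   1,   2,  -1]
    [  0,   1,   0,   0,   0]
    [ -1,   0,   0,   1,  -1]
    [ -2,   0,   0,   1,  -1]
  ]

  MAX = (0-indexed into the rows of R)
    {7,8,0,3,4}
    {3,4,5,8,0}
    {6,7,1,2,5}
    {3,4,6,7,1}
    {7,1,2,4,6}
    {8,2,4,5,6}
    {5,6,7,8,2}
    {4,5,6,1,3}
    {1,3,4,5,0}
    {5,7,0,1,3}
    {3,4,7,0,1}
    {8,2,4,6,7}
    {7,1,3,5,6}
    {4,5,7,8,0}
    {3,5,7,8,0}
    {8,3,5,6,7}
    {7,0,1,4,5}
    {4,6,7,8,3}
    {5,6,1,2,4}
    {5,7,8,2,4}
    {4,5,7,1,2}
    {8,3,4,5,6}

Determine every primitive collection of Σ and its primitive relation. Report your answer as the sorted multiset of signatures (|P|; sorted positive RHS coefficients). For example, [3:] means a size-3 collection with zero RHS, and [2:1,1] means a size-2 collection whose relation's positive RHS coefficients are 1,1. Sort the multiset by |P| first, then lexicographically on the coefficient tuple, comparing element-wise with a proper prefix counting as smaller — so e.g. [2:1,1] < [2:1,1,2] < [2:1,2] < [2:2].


|primitive collections| = 6. Relations:

  P = {0,6}:  v_{0} + v_{6} = v_{3} — sig = [2:1]
  P = {1,8}:  v_{1} + v_{8} = v_{5} — sig = [2:1]
  P = {2,3}:  v_{2} + v_{3} = v_{1} — sig = [2:1]
  P = {0,2}:  v_{0} + v_{2} = v_{1} + v_{4} + v_{5} + v_{7} — sig = [2:1,1,1,1]
  P = {4,5,6,7}:  v_{4} + v_{5} + v_{6} + v_{7} = 0 — sig = [4:]
  P = {3,4,5,7}:  v_{3} + v_{4} + v_{5} + v_{7} = v_{0} — sig = [4:1]

Sorted signature multiset PRS(X):
    |P|=2: 4 collections, coeffs (1), (1), (1), (1,1,1,1)
    |P|=4: 2 collections, coeffs (), (1)


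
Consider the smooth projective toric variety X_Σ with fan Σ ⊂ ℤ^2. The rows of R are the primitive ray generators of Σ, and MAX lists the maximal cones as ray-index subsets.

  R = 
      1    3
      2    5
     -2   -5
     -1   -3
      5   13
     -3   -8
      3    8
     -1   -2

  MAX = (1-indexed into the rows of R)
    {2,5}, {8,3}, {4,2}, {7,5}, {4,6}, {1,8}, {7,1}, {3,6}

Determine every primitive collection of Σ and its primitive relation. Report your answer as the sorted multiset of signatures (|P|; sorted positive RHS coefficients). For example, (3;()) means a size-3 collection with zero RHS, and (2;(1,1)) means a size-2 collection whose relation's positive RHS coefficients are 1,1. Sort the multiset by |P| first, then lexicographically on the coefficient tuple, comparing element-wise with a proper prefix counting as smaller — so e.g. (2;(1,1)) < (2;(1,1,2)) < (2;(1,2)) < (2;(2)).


20 collections generate NE(X_Σ); each relation:

  P = {1,4}:  v_{1} + v_{4} = 0 — sig = (2;())
  P = {2,3}:  v_{2} + v_{3} = 0 — sig = (2;())
  P = {6,7}:  v_{6} + v_{7} = 0 — sig = (2;())
  P = {1,2}:  v_{1} + v_{2} = v_{7} — sig = (2;(1))
  P = {1,3}:  v_{1} + v_{3} = v_{8} — sig = (2;(1))
  P = {1,6}:  v_{1} + v_{6} = v_{3} — sig = (2;(1))
  P = {2,6}:  v_{2} + v_{6} = v_{4} — sig = (2;(1))
  P = {2,7}:  v_{2} + v_{7} = v_{5} — sig = (2;(1))
  P = {2,8}:  v_{2} + v_{8} = v_{1} — sig = (2;(1))
  P = {3,4}:  v_{3} + v_{4} = v_{6} — sig = (2;(1))
  P = {3,5}:  v_{3} + v_{5} = v_{7} — sig = (2;(1))
  P = {3,7}:  v_{3} + v_{7} = v_{1} — sig = (2;(1))
  P = {4,7}:  v_{4} + v_{7} = v_{2} — sig = (2;(1))
  P = {4,8}:  v_{4} + v_{8} = v_{3} — sig = (2;(1))
  P = {5,6}:  v_{5} + v_{6} = v_{2} — sig = (2;(1))
  P = {5,8}:  v_{5} + v_{8} = v_{1} + v_{7} — sig = (2;(1,1))
  P = {1,5}:  v_{1} + v_{5} = 2·v_{7} — sig = (2;(2))
  P = {4,5}:  v_{4} + v_{5} = 2·v_{2} — sig = (2;(2))
  P = {6,8}:  v_{6} + v_{8} = 2·v_{3} — sig = (2;(2))
  P = {7,8}:  v_{7} + v_{8} = 2·v_{1} — sig = (2;(2))

so the primitive-relation signature multiset is
{ (2;()) ×3,  (2;(1)) ×12,  (2;(1,1)),  (2;(2)) ×4 }


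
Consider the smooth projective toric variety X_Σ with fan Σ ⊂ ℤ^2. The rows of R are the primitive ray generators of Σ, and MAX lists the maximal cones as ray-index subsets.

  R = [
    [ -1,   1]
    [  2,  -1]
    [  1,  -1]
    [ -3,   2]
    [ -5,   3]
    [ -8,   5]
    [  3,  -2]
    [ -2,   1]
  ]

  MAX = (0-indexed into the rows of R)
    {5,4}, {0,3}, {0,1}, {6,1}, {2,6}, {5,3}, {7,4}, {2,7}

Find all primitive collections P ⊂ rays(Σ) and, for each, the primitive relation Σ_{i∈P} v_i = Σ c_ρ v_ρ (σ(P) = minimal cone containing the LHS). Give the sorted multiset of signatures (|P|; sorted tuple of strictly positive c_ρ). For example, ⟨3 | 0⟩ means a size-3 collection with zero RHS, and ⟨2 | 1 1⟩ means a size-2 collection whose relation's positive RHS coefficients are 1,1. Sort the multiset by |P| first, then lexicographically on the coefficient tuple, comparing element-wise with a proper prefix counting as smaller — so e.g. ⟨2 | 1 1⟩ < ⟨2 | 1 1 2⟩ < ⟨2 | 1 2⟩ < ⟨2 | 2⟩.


The 20 primitive collections of Σ (r=8, n=2):

  P = {0,2}:  v_{0} + v_{2} = 0  so sig = ⟨2 | 0⟩
  P = {1,7}:  v_{1} + v_{7} = 0  so sig = ⟨2 | 0⟩
  P = {3,6}:  v_{3} + v_{6} = 0  so sig = ⟨2 | 0⟩
  P = {0,6}:  v_{0} + v_{6} = v_{1}  so sig = ⟨2 | 1⟩
  P = {0,7}:  v_{0} + v_{7} = v_{3}  so sig = ⟨2 | 1⟩
  P = {1,2}:  v_{1} + v_{2} = v_{6}  so sig = ⟨2 | 1⟩
  P = {1,3}:  v_{1} + v_{3} = v_{0}  so sig = ⟨2 | 1⟩
  P = {1,4}:  v_{1} + v_{4} = v_{3}  so sig = ⟨2 | 1⟩
  P = {2,3}:  v_{2} + v_{3} = v_{7}  so sig = ⟨2 | 1⟩
  P = {3,4}:  v_{3} + v_{4} = v_{5}  so sig = ⟨2 | 1⟩
  P = {3,7}:  v_{3} + v_{7} = v_{4}  so sig = ⟨2 | 1⟩
  P = {4,6}:  v_{4} + v_{6} = v_{7}  so sig = ⟨2 | 1⟩
  P = {5,6}:  v_{5} + v_{6} = v_{4}  so sig = ⟨2 | 1⟩
  P = {6,7}:  v_{6} + v_{7} = v_{2}  so sig = ⟨2 | 1⟩
  P = {2,5}:  v_{2} + v_{5} = v_{4} + v_{7}  so sig = ⟨2 | 1 1⟩
  P = {0,4}:  v_{0} + v_{4} = 2·v_{3}  so sig = ⟨2 | 2⟩
  P = {1,5}:  v_{1} + v_{5} = 2·v_{3}  so sig = ⟨2 | 2⟩
  P = {2,4}:  v_{2} + v_{4} = 2·v_{7}  so sig = ⟨2 | 2⟩
  P = {5,7}:  v_{5} + v_{7} = 2·v_{4}  so sig = ⟨2 | 2⟩
  P = {0,5}:  v_{0} + v_{5} = 3·v_{3}  so sig = ⟨2 | 3⟩

Sorted signature multiset PRS(X):
[⟨2 | 0⟩, ⟨2 | 0⟩, ⟨2 | 0⟩, ⟨2 | 1⟩, ⟨2 | 1⟩, ⟨2 | 1⟩, ⟨2 | 1⟩, ⟨2 | 1⟩, ⟨2 | 1⟩, ⟨2 | 1⟩, ⟨2 | 1⟩, ⟨2 | 1⟩, ⟨2 | 1⟩, ⟨2 | 1⟩, ⟨2 | 1 1⟩, ⟨2 | 2⟩, ⟨2 | 2⟩, ⟨2 | 2⟩, ⟨2 | 2⟩, ⟨2 | 3⟩]


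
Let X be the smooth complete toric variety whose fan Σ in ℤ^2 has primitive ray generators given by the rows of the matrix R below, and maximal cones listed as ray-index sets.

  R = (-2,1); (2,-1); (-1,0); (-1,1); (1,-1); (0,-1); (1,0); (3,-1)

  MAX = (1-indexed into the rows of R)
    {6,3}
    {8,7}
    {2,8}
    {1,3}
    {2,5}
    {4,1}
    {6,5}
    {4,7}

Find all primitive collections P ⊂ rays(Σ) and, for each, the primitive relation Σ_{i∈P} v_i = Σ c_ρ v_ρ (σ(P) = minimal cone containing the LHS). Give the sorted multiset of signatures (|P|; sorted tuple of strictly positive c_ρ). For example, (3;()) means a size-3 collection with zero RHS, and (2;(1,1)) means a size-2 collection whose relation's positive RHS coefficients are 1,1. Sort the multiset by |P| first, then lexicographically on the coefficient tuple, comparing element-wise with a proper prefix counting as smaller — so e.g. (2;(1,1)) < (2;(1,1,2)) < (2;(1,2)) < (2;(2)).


Σ has 20 primitive collections:

  • {1,2}:  v_{1} + v_{2} = 0  so sig = (2;())
  • {3,7}:  v_{3} + v_{7} = 0  so sig = (2;())
  • {4,5}:  v_{4} + v_{5} = 0  so sig = (2;())
  • {1,5}:  v_{1} + v_{5} = v_{3}  so sig = (2;(1))
  • {1,7}:  v_{1} + v_{7} = v_{4}  so sig = (2;(1))
  • {1,8}:  v_{1} + v_{8} = v_{7}  so sig = (2;(1))
  • {2,3}:  v_{2} + v_{3} = v_{5}  so sig = (2;(1))
  • {2,4}:  v_{2} + v_{4} = v_{7}  so sig = (2;(1))
  • {2,7}:  v_{2} + v_{7} = v_{8}  so sig = (2;(1))
  • {3,4}:  v_{3} + v_{4} = v_{1}  so sig = (2;(1))
  • {3,5}:  v_{3} + v_{5} = v_{6}  so sig = (2;(1))
  • {3,8}:  v_{3} + v_{8} = v_{2}  so sig = (2;(1))
  • {4,6}:  v_{4} + v_{6} = v_{3}  so sig = (2;(1))
  • {5,7}:  v_{5} + v_{7} = v_{2}  so sig = (2;(1))
  • {6,7}:  v_{6} + v_{7} = v_{5}  so sig = (2;(1))
  • {6,8}:  v_{6} + v_{8} = v_{2} + v_{5}  so sig = (2;(1,1))
  • {1,6}:  v_{1} + v_{6} = 2·v_{3}  so sig = (2;(2))
  • {2,6}:  v_{2} + v_{6} = 2·v_{5}  so sig = (2;(2))
  • {4,8}:  v_{4} + v_{8} = 2·v_{7}  so sig = (2;(2))
  • {5,8}:  v_{5} + v_{8} = 2·v_{2}  so sig = (2;(2))

Signatures (|P|; sorted positive RHS coefficients), sorted:
    |P|=2: 20 collections, coeffs (), (), (), (1), (1), (1), (1), (1), (1), (1), (1), (1), (1), (1), (1), (1,1), (2), (2), (2), (2)


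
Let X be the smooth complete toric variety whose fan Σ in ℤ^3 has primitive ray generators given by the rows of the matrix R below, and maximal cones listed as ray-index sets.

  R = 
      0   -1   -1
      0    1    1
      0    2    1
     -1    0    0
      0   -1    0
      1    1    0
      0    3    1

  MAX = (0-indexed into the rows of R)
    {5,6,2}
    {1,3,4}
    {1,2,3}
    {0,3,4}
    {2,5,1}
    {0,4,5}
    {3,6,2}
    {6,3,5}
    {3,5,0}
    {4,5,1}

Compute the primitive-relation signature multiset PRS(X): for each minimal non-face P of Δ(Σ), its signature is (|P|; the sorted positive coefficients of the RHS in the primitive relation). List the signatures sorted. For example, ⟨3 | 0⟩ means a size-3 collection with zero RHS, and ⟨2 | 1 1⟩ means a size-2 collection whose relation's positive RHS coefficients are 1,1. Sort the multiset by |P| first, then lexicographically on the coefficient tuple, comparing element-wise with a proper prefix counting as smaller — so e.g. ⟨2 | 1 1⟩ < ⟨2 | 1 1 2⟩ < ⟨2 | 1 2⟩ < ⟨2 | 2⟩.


Primitive collections (9):

  {0,1}:  v_{0} + v_{1} = 0  →  sig = ⟨2 | 0⟩
  {2,4}:  v_{2} + v_{4} = v_{1}  →  sig = ⟨2 | 1⟩
  {4,6}:  v_{4} + v_{6} = v_{2}  →  sig = ⟨2 | 1⟩
  {0,2}:  v_{0} + v_{2} = v_{3} + v_{5}  →  sig = ⟨2 | 1 1⟩
  {1,6}:  v_{1} + v_{6} = 2·v_{2}  →  sig = ⟨2 | 2⟩
  {0,6}:  v_{0} + v_{6} = 2·v_{3} + 2·v_{5}  →  sig = ⟨2 | 2 2⟩
  {3,4,5}:  v_{3} + v_{4} + v_{5} = 0  →  sig = ⟨3 | 0⟩
  {1,3,5}:  v_{1} + v_{3} + v_{5} = v_{2}  →  sig = ⟨3 | 1⟩
  {2,3,5}:  v_{2} + v_{3} + v_{5} = v_{6}  →  sig = ⟨3 | 1⟩

Hence PRS(X_Σ) =
    ⟨2 | 0⟩
    ⟨2 | 1⟩
    ⟨2 | 1⟩
    ⟨2 | 1 1⟩
    ⟨2 | 2⟩
    ⟨2 | 2 2⟩
    ⟨3 | 0⟩
    ⟨3 | 1⟩
    ⟨3 | 1⟩


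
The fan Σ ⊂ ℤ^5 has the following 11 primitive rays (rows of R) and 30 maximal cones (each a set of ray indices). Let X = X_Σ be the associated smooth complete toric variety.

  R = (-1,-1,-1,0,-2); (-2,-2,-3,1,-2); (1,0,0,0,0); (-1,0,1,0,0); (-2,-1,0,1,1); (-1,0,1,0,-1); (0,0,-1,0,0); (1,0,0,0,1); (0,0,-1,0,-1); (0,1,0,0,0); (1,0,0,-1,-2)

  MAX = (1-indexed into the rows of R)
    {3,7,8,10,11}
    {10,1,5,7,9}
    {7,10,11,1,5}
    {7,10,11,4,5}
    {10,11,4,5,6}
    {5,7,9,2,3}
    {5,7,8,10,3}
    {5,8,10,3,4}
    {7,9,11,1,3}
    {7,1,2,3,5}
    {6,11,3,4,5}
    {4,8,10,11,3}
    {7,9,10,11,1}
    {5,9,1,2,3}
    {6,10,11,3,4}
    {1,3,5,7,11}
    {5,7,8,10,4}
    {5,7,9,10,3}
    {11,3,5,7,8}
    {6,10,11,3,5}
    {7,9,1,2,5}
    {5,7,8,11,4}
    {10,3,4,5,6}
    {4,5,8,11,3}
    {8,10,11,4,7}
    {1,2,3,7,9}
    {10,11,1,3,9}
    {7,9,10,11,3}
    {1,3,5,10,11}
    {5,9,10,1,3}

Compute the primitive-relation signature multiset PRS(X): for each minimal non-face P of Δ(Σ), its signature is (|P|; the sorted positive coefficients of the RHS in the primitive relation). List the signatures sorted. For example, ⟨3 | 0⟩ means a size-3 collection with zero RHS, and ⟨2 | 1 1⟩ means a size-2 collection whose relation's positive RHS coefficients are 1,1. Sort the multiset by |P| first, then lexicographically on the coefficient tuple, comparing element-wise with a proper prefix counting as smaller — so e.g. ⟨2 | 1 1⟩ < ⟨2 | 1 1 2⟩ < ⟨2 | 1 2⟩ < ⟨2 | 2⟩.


20 minimal non-faces of Δ(Σ) (on 11 rays):

  P = {6,8}:  v_{6} + v_{8} = v_{3} + v_{4}  so sig = ⟨2 | 1 1⟩
  P = {8,9}:  v_{8} + v_{9} = v_{3} + v_{7}  so sig = ⟨2 | 1 1⟩
  P = {2,4}:  v_{2} + v_{4} = v_{1} + v_{5} + v_{9}  so sig = ⟨2 | 1 1 1⟩
  P = {4,9}:  v_{4} + v_{9} = v_{5} + v_{10} + v_{11}  so sig = ⟨2 | 1 1 1⟩
  P = {6,7}:  v_{6} + v_{7} = v_{5} + v_{10} + v_{11}  so sig = ⟨2 | 1 1 1⟩
  P = {1,8}:  v_{1} + v_{8} = v_{3} + v_{5} + v_{7} + v_{11}  so sig = ⟨2 | 1 1 1 1⟩
  P = {2,6}:  v_{2} + v_{6} = 2·v_{1} + v_{3} + v_{5} + v_{10}  so sig = ⟨2 | 1 1 1 2⟩
  P = {2,11}:  v_{2} + v_{11} = 2·v_{1} + v_{3} + v_{7}  so sig = ⟨2 | 1 1 2⟩
  P = {2,8}:  v_{2} + v_{8} = v_{1} + 2·v_{3} + v_{5} + 2·v_{7}  so sig = ⟨2 | 1 1 2 2⟩
  P = {1,4}:  v_{1} + v_{4} = 2·v_{5} + v_{10} + 2·v_{11}  so sig = ⟨2 | 1 2 2⟩
  P = {6,9}:  v_{6} + v_{9} = v_{3} + 2·v_{5} + 2·v_{10} + 2·v_{11}  so sig = ⟨2 | 1 2 2 2⟩
  P = {1,6}:  v_{1} + v_{6} = v_{3} + 3·v_{5} + 2·v_{10} + 3·v_{11}  so sig = ⟨2 | 1 2 3 3⟩
  P = {2,10}:  v_{2} + v_{10} = v_{5} + 3·v_{9}  so sig = ⟨2 | 1 3⟩
  P = {3,4,7}:  v_{3} + v_{4} + v_{7} = 0  so sig = ⟨3 | 0⟩
  P = {5,9,11}:  v_{5} + v_{9} + v_{11} = v_{1}  so sig = ⟨3 | 1⟩
  P = {5,8,10,11}:  v_{5} + v_{8} + v_{10} + v_{11} = 0  so sig = ⟨4 | 0⟩
  P = {1,3,7,10}:  v_{1} + v_{3} + v_{7} + v_{10} = 2·v_{9}  so sig = ⟨4 | 2⟩
  P = {1,3,5,7,9}:  v_{1} + v_{3} + v_{5} + v_{7} + v_{9} = v_{2}  so sig = ⟨5 | 1⟩
  P = {3,4,5,10,11}:  v_{3} + v_{4} + v_{5} + v_{10} + v_{11} = v_{6}  so sig = ⟨5 | 1⟩
  P = {3,5,7,10,11}:  v_{3} + v_{5} + v_{7} + v_{10} + v_{11} = v_{9}  so sig = ⟨5 | 1⟩

Hence PRS(X_Σ) =
    |P|=2: 13 collections, coeffs (1,1), (1,1), (1,1,1), (1,1,1), (1,1,1), (1,1,1,1), (1,1,1,2), (1,1,2), (1,1,2,2), (1,2,2), (1,2,2,2), (1,2,3,3), (1,3)
    |P|=3: 2 collections, coeffs (), (1)
    |P|=4: 2 collections, coeffs (), (2)
    |P|=5: 3 collections, coeffs (1), (1), (1)


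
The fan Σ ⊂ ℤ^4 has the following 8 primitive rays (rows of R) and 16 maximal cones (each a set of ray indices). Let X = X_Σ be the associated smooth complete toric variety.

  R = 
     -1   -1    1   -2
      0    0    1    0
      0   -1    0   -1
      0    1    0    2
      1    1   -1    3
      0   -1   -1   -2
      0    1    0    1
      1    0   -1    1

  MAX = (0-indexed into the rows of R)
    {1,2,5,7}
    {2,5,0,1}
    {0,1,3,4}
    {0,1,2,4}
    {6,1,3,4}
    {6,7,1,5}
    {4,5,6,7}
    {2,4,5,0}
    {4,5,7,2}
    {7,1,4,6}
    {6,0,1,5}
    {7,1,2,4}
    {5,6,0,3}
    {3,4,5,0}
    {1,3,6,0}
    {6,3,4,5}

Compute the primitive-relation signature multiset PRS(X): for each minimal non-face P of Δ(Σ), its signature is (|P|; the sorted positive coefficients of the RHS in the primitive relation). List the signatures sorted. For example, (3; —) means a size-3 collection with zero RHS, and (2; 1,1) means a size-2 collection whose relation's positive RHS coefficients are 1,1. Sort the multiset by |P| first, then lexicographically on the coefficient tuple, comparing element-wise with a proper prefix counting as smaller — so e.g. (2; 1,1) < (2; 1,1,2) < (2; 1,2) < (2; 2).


|primitive collections| = 7. Relations:

  {2,6}:  v_{2} + v_{6} = 0  ⇒ sig = (2; —)
  {0,7}:  v_{0} + v_{7} = v_{2}  ⇒ sig = (2; 1)
  {3,7}:  v_{3} + v_{7} = v_{4}  ⇒ sig = (2; 1)
  {2,3}:  v_{2} + v_{3} = v_{0} + v_{4}  ⇒ sig = (2; 1,1)
  {1,3,5}:  v_{1} + v_{3} + v_{5} = 0  ⇒ sig = (3; —)
  {0,4,6}:  v_{0} + v_{4} + v_{6} = v_{3}  ⇒ sig = (3; 1)
  {1,4,5}:  v_{1} + v_{4} + v_{5} = v_{7}  ⇒ sig = (3; 1)

so the primitive-relation signature multiset is
[(2; —), (2; 1), (2; 1), (2; 1,1), (3; —), (3; 1), (3; 1)]


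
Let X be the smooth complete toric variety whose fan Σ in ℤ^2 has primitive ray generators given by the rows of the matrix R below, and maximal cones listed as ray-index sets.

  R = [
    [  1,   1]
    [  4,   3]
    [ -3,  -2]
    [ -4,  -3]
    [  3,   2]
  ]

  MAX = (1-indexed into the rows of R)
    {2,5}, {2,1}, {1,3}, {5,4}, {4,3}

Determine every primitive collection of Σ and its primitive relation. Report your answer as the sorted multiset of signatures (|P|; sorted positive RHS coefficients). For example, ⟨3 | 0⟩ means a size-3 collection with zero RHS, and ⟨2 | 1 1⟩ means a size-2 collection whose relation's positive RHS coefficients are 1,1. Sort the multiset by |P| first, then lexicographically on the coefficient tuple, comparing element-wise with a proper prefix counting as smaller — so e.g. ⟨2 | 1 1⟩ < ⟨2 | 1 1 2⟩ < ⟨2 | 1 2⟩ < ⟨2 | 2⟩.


Primitive collections (5):

  P={2,4}:  v_{2} + v_{4} = 0  so sig = ⟨2 | 0⟩
  P={3,5}:  v_{3} + v_{5} = 0  so sig = ⟨2 | 0⟩
  P={1,4}:  v_{1} + v_{4} = v_{3}  so sig = ⟨2 | 1⟩
  P={1,5}:  v_{1} + v_{5} = v_{2}  so sig = ⟨2 | 1⟩
  P={2,3}:  v_{2} + v_{3} = v_{1}  so sig = ⟨2 | 1⟩

Hence PRS(X_Σ) =
[⟨2 | 0⟩, ⟨2 | 0⟩, ⟨2 | 1⟩, ⟨2 | 1⟩, ⟨2 | 1⟩]


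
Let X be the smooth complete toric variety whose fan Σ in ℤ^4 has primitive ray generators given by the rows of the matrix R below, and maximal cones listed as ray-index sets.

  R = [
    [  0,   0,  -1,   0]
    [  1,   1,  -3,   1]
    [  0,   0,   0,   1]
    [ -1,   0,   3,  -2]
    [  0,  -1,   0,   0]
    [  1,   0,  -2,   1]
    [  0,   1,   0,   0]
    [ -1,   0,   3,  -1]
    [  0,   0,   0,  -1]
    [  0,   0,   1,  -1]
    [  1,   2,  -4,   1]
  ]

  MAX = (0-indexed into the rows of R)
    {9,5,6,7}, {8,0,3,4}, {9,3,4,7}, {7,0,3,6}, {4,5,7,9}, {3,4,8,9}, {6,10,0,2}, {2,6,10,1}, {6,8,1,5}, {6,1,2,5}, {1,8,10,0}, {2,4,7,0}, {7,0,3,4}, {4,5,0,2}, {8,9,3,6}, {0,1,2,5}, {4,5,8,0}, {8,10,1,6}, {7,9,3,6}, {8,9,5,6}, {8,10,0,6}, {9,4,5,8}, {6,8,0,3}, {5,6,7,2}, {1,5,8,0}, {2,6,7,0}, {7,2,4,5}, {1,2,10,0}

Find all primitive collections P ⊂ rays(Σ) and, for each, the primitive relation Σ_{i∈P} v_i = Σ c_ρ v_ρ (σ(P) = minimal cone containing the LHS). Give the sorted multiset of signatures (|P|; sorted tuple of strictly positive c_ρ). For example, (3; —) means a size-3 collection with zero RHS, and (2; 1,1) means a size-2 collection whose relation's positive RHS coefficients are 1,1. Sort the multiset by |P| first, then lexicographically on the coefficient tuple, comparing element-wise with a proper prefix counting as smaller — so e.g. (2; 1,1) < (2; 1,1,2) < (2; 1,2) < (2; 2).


Δ(Σ) — 11 vertices, 19 min non-faces:

  • {2,8}:  v_{2} + v_{8} = 0  →  sig = (2; —)
  • {4,6}:  v_{4} + v_{6} = 0  →  sig = (2; —)
  • {0,9}:  v_{0} + v_{9} = v_{8}  →  sig = (2; 1)
  • {1,7}:  v_{1} + v_{7} = v_{6}  →  sig = (2; 1)
  • {2,3}:  v_{2} + v_{3} = v_{7}  →  sig = (2; 1)
  • {3,5}:  v_{3} + v_{5} = v_{9}  →  sig = (2; 1)
  • {7,8}:  v_{7} + v_{8} = v_{3}  →  sig = (2; 1)
  • {1,3}:  v_{1} + v_{3} = v_{6} + v_{8}  →  sig = (2; 1,1)
  • {1,4}:  v_{1} + v_{4} = v_{0} + v_{5}  →  sig = (2; 1,1)
  • {2,9}:  v_{2} + v_{9} = v_{5} + v_{7}  →  sig = (2; 1,1)
  • {4,10}:  v_{4} + v_{10} = v_{0} + v_{1}  →  sig = (2; 1,1)
  • {1,9}:  v_{1} + v_{9} = v_{5} + v_{6} + v_{8}  →  sig = (2; 1,1,1)
  • {9,10}:  v_{9} + v_{10} = v_{1} + v_{6} + v_{8}  →  sig = (2; 1,1,1)
  • {3,10}:  v_{3} + v_{10} = v_{0} + 2·v_{6} + v_{8}  →  sig = (2; 1,1,2)
  • {7,10}:  v_{7} + v_{10} = v_{0} + 2·v_{6}  →  sig = (2; 1,2)
  • {5,10}:  v_{5} + v_{10} = 2·v_{1}  →  sig = (2; 2)
  • {0,5,7}:  v_{0} + v_{5} + v_{7} = 0  →  sig = (3; —)
  • {0,1,6}:  v_{0} + v_{1} + v_{6} = v_{10}  →  sig = (3; 1)
  • {0,5,6}:  v_{0} + v_{5} + v_{6} = v_{1}  →  sig = (3; 1)

Hence PRS(X_Σ) =
{ (2; —) ×2,  (2; 1) ×5,  (2; 1,1) ×4,  (2; 1,1,1) ×2,  (2; 1,1,2),  (2; 1,2),  (2; 2),  (3; —),  (3; 1) ×2 }


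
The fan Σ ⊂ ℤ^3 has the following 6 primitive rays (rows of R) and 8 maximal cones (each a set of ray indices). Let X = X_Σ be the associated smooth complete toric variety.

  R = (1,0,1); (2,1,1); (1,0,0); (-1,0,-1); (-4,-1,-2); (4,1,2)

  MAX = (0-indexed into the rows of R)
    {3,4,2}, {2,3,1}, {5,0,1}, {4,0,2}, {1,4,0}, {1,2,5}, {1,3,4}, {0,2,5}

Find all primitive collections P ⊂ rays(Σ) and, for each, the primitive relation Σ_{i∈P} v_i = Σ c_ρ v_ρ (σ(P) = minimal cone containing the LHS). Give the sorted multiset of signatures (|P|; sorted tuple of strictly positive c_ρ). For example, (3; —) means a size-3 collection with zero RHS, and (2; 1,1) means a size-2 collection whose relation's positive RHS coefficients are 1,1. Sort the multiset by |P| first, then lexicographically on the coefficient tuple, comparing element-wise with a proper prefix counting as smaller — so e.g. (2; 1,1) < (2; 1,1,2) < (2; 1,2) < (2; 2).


5 minimal non-faces of Δ(Σ) (on 6 rays):

  P = {0,3}:  v_{0} + v_{3} = 0  →  sig = (2; —)
  P = {4,5}:  v_{4} + v_{5} = 0  →  sig = (2; —)
  P = {3,5}:  v_{3} + v_{5} = v_{1} + v_{2}  →  sig = (2; 1,1)
  P = {0,1,2}:  v_{0} + v_{1} + v_{2} = v_{5}  →  sig = (3; 1)
  P = {1,2,4}:  v_{1} + v_{2} + v_{4} = v_{3}  →  sig = (3; 1)

Hence PRS(X_Σ) =
{ (2; —) ×2,  (2; 1,1),  (3; 1) ×2 }


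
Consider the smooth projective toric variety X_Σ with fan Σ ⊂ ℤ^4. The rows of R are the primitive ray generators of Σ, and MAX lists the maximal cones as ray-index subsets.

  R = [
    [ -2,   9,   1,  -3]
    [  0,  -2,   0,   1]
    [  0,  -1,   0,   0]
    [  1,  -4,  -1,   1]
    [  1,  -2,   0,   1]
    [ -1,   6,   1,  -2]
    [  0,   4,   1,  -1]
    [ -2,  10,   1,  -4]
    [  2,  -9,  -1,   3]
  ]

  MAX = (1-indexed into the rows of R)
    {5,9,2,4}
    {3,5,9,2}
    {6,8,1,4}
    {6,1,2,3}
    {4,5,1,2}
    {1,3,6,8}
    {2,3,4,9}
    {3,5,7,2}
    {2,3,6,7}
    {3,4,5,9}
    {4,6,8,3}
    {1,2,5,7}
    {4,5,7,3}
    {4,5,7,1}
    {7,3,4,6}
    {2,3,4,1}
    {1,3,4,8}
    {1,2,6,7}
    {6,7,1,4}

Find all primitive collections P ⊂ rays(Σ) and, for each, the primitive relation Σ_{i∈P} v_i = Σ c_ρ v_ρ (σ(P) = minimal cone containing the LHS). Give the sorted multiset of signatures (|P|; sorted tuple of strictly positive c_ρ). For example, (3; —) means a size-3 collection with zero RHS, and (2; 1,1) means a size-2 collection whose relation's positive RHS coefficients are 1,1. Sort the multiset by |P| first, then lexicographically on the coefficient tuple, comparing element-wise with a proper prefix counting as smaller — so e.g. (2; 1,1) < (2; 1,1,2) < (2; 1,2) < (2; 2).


Σ has 14 primitive collections:

  P = {1,9}:  v_{1} + v_{9} = 0  ⟹  sig = (2; —)
  P = {5,6}:  v_{5} + v_{6} = v_{7}  ⟹  sig = (2; 1)
  P = {2,8}:  v_{2} + v_{8} = v_{1} + v_{3}  ⟹  sig = (2; 1,1)
  P = {6,9}:  v_{6} + v_{9} = v_{3} + v_{5}  ⟹  sig = (2; 1,1)
  P = {8,9}:  v_{8} + v_{9} = v_{3} + v_{4} + v_{6}  ⟹  sig = (2; 1,1,1)
  P = {5,8}:  v_{5} + v_{8} = v_{4} + 2·v_{6}  ⟹  sig = (2; 1,2)
  P = {7,9}:  v_{7} + v_{9} = v_{3} + 2·v_{5}  ⟹  sig = (2; 1,2)
  P = {7,8}:  v_{7} + v_{8} = v_{4} + 3·v_{6}  ⟹  sig = (2; 1,3)
  P = {2,4,6}:  v_{2} + v_{4} + v_{6} = 0  ⟹  sig = (3; —)
  P = {1,3,5}:  v_{1} + v_{3} + v_{5} = v_{6}  ⟹  sig = (3; 1)
  P = {2,4,7}:  v_{2} + v_{4} + v_{7} = v_{5}  ⟹  sig = (3; 1)
  P = {1,3,7}:  v_{1} + v_{3} + v_{7} = 2·v_{6}  ⟹  sig = (3; 2)
  P = {1,3,4,6}:  v_{1} + v_{3} + v_{4} + v_{6} = v_{8}  ⟹  sig = (4; 1)
  P = {2,3,4,5}:  v_{2} + v_{3} + v_{4} + v_{5} = v_{9}  ⟹  sig = (4; 1)

Sorted signature multiset PRS(X):
[(2; —), (2; 1), (2; 1,1), (2; 1,1), (2; 1,1,1), (2; 1,2), (2; 1,2), (2; 1,3), (3; —), (3; 1), (3; 1), (3; 2), (4; 1), (4; 1)]


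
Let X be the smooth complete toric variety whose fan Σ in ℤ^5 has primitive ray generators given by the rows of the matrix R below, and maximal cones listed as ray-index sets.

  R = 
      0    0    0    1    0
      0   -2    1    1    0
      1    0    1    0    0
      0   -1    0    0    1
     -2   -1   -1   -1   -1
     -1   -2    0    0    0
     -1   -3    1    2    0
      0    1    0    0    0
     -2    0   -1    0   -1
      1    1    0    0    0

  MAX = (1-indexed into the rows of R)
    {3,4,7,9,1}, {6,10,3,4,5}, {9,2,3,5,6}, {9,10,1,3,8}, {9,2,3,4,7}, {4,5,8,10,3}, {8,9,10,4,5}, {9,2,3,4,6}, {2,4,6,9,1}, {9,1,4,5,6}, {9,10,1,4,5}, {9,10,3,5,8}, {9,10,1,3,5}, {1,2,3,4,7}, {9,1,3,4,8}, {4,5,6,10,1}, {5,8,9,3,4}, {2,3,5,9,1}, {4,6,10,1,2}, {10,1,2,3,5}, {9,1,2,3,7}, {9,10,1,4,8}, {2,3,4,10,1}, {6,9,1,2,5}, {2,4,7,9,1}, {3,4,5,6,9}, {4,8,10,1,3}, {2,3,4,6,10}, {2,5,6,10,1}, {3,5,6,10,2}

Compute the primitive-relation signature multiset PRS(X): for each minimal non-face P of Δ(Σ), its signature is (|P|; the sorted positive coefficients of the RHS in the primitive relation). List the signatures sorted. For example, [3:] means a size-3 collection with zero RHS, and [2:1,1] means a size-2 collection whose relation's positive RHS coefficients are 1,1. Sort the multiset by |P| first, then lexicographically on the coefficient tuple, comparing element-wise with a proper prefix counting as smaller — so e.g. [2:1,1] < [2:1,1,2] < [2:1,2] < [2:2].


Primitive collections (14):

  • {7,10}:  v_{7} + v_{10} = v_{1} + v_{2}  →  sig = [2:1,1]
  • {5,7}:  v_{5} + v_{7} = v_{2} + v_{6} + v_{9}  →  sig = [2:1,1,1]
  • {6,8}:  v_{6} + v_{8} = v_{3} + v_{4} + v_{9}  →  sig = [2:1,1,1]
  • {2,8}:  v_{2} + v_{8} = v_{1} + 2·v_{3} + v_{4} + v_{9}  →  sig = [2:1,1,1,2]
  • {6,7}:  v_{6} + v_{7} = 2·v_{2} + v_{4} + v_{9}  →  sig = [2:1,1,2]
  • {7,8}:  v_{7} + v_{8} = 2·v_{1} + 3·v_{3} + 2·v_{4} + 2·v_{9}  →  sig = [2:2,2,2,3]
  • {1,3,6}:  v_{1} + v_{3} + v_{6} = v_{2}  →  sig = [3:1]
  • {1,5,8}:  v_{1} + v_{5} + v_{8} = v_{9}  →  sig = [3:1]
  • {6,9,10}:  v_{6} + v_{9} + v_{10} = v_{1} + v_{5}  →  sig = [3:1,1]
  • {2,9,10}:  v_{2} + v_{9} + v_{10} = 2·v_{1} + v_{3} + v_{5}  →  sig = [3:1,1,2]
  • {2,4,5}:  v_{2} + v_{4} + v_{5} = 2·v_{6}  →  sig = [3:2]
  • {3,4,9,10}:  v_{3} + v_{4} + v_{9} + v_{10} = 0  →  sig = [4:]
  • {1,3,4,5}:  v_{1} + v_{3} + v_{4} + v_{5} = v_{6}  →  sig = [4:1]
  • {1,2,3,4,9}:  v_{1} + v_{2} + v_{3} + v_{4} + v_{9} = v_{7}  →  sig = [5:1]

Signatures (|P|; sorted positive RHS coefficients), sorted:
[[2:1,1], [2:1,1,1], [2:1,1,1], [2:1,1,1,2], [2:1,1,2], [2:2,2,2,3], [3:1], [3:1], [3:1,1], [3:1,1,2], [3:2], [4:], [4:1], [5:1]]


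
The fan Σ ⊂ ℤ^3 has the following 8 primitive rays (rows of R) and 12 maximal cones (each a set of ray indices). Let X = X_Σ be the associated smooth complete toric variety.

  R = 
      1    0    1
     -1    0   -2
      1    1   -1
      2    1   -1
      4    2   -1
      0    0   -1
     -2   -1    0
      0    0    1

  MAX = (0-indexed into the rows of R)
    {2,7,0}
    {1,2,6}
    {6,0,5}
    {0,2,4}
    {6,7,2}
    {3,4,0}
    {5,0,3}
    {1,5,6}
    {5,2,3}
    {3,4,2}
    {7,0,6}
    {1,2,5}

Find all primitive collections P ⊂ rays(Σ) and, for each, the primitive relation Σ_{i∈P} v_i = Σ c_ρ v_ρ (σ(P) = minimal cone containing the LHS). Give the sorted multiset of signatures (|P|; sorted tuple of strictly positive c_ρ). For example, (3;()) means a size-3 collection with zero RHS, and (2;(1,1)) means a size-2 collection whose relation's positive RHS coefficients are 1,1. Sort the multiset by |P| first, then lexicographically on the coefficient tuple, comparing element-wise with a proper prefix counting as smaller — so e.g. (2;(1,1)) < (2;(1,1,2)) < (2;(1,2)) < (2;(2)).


Minimal non-faces — 14 found among 8 rays, 12 max cones:

  {5,7}:  v_{5} + v_{7} = 0 — sig = (2;())
  {0,1}:  v_{0} + v_{1} = v_{5} — sig = (2;(1))
  {3,6}:  v_{3} + v_{6} = v_{5} — sig = (2;(1))
  {4,6}:  v_{4} + v_{6} = v_{3} — sig = (2;(1))
  {1,7}:  v_{1} + v_{7} = v_{2} + v_{6} — sig = (2;(1,1))
  {3,7}:  v_{3} + v_{7} = v_{0} + v_{2} — sig = (2;(1,1))
  {1,4}:  v_{1} + v_{4} = v_{2} + v_{3} + v_{5} — sig = (2;(1,1,1))
  {1,3}:  v_{1} + v_{3} = v_{2} + 2·v_{5} — sig = (2;(1,2))
  {4,5}:  v_{4} + v_{5} = 2·v_{3} — sig = (2;(2))
  {4,7}:  v_{4} + v_{7} = 2·v_{0} + 2·v_{2} — sig = (2;(2,2))
  {0,2,6}:  v_{0} + v_{2} + v_{6} = 0 — sig = (3;())
  {0,2,3}:  v_{0} + v_{2} + v_{3} = v_{4} — sig = (3;(1))
  {0,2,5}:  v_{0} + v_{2} + v_{5} = v_{3} — sig = (3;(1))
  {2,5,6}:  v_{2} + v_{5} + v_{6} = v_{1} — sig = (3;(1))

Sorted signature multiset PRS(X):
    (2;())
    (2;(1))
    (2;(1))
    (2;(1))
    (2;(1,1))
    (2;(1,1))
    (2;(1,1,1))
    (2;(1,2))
    (2;(2))
    (2;(2,2))
    (3;())
    (3;(1))
    (3;(1))
    (3;(1))
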